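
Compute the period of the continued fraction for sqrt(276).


Run the CF algorithm for sqrt(276).
a_0 = floor(sqrt(276)) = 16; set m_0=0, q_0=1.
Recurrence: m' = q*a - m,  q' = (d - m'^2)/q,  a' = floor((a_0 + m')/q').
  step 1: m=16, q=20, a=1
  step 2: m=4, q=13, a=1
  step 3: m=9, q=15, a=1
  step 4: m=6, q=16, a=1
  step 5: m=10, q=11, a=2
  step 6: m=12, q=12, a=2
  step 7: m=12, q=11, a=2
  step 8: m=10, q=16, a=1
  step 9: m=6, q=15, a=1
  step 10: m=9, q=13, a=1
  step 11: m=4, q=20, a=1
  step 12: m=16, q=1, a=32
a_12 = 2*a_0 = 32, so the period closes here.
sqrt(276) = [16; 1, 1, 1, 1, 2, 2, 2, 1, 1, 1, 1, 32]
Period length = 12

12


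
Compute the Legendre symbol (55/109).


p = 109 is prime, so compute (55/109) with the reciprocity algorithm (Jacobi-symbol steps: pull out 2s via (2/n), flip via reciprocity, reduce):
  reciprocity: (55/109) -> +(109/55)
  reduce: (54/55)
  pull out 2: (2/55) = +1  (since 55 mod 8 = 7)
  reciprocity: (27/55) -> -(55/27)
  reduce: (1/27)
  (1/27) = 1
Product of signs = -1
(55/109) = -1

-1


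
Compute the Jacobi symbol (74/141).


Compute (74/141) via quadratic reciprocity:
  pull out 2: (2/141) = -1  (since 141 mod 8 = 5)
  reciprocity: (37/141) -> +(141/37)
  reduce: (30/37)
  pull out 2: (2/37) = -1  (since 37 mod 8 = 5)
  reciprocity: (15/37) -> +(37/15)
  reduce: (7/15)
  reciprocity: (7/15) -> -(15/7)
  reduce: (1/7)
  (1/7) = 1
Product of signs = -1

-1


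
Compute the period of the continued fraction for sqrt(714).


Run the CF algorithm for sqrt(714).
a_0 = floor(sqrt(714)) = 26; set m_0=0, q_0=1.
Recurrence: m' = q*a - m,  q' = (d - m'^2)/q,  a' = floor((a_0 + m')/q').
  step 1: m=26, q=38, a=1
  step 2: m=12, q=15, a=2
  step 3: m=18, q=26, a=1
  step 4: m=8, q=25, a=1
  step 5: m=17, q=17, a=2
  step 6: m=17, q=25, a=1
  step 7: m=8, q=26, a=1
  step 8: m=18, q=15, a=2
  step 9: m=12, q=38, a=1
  step 10: m=26, q=1, a=52
a_10 = 2*a_0 = 52, so the period closes here.
sqrt(714) = [26; 1, 2, 1, 1, 2, 1, 1, 2, 1, 52]
Period length = 10

10


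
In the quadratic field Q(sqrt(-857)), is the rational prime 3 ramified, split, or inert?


K = Q(sqrt(-857)). Since d mod 4 = 3, disc(K) = -3428.
Check p | disc: -3428 mod 3 = 1.
p does not divide disc. Compute Legendre symbol (d/p):
1^((3-1)/2) mod 3 = 1
(d/p) = 1, so p splits: (p) = P*P' with e=1, f=1, g=2.
Therefore p is split.

split


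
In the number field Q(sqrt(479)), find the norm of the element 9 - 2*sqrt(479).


N(a + b*sqrt(d)) = a^2 - d*b^2
= (9)^2 - (479)*(-2)^2
= 81 - 1916
= -1835

-1835


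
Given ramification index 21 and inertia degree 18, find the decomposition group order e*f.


|D_P| = e * f
= 21 * 18
= 378

378


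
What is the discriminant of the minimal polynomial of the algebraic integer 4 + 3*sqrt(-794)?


The element 4 + 3*sqrt(-794) has minimal polynomial:
x^2 - 8*x + 7162
Discriminant = (-8)^2 - 4*(7162)
= 64 - 28648
= -28584

-28584


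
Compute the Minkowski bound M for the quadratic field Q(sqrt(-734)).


d = -734, d mod 4 = 2, so disc(K) = 4d = -2936; |disc(K)| = 2936
Imaginary quadratic field, so n = 2, s = r2 = 1, r1 = 0
M = (n!/n^n) * (4/pi)^s * sqrt(|disc(K)|) = (2!/2^2) * (4/pi)^1 * sqrt(2936)
= 0.5 * 1.273240 * 54.184869
= 34.4952

34.4952


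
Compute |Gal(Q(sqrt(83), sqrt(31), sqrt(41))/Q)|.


The 3 square roots of distinct primes are multiplicatively independent over Q,
so [K:Q] = 2^3 and Gal(K/Q) is isomorphic to (Z/2Z)^3.
|Gal| = 2^3 = 8

8


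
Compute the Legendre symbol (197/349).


p = 349 is prime, so compute (197/349) with the reciprocity algorithm (Jacobi-symbol steps: pull out 2s via (2/n), flip via reciprocity, reduce):
  reciprocity: (197/349) -> +(349/197)
  reduce: (152/197)
  pull out 2: (2/197) = -1  (since 197 mod 8 = 5)
  pull out 2: (2/197) = -1  (since 197 mod 8 = 5)
  pull out 2: (2/197) = -1  (since 197 mod 8 = 5)
  reciprocity: (19/197) -> +(197/19)
  reduce: (7/19)
  reciprocity: (7/19) -> -(19/7)
  reduce: (5/7)
  reciprocity: (5/7) -> +(7/5)
  reduce: (2/5)
  pull out 2: (2/5) = -1  (since 5 mod 8 = 5)
  (1/5) = 1
Product of signs = -1
(197/349) = -1

-1


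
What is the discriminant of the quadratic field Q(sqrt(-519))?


For K = Q(sqrt(d)) with d squarefree: disc(K) = d if d = 1 mod 4, and disc(K) = 4d if d = 2 or 3 mod 4.
Here d = -519, and d mod 4 = 1.
d = 1 mod 4 (O_K = Z[(1+sqrt(d))/2]), so disc(K) = d = -519

-519


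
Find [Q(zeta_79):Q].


The degree equals Euler's totient phi(79).
79 = 79
phi(79) = 78

78


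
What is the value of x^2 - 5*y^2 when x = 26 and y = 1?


x^2 - d*y^2
= 26^2 - 5*1^2
= 676 - 5
= 671

671


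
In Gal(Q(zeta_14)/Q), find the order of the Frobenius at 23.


The Frobenius at p in Gal(Q(zeta_n)/Q) = (Z/nZ)* is the class of p, so its order is ord_14(23), the smallest k >= 1 with 23^k = 1 mod 14.
n = 14 = 2 * 7, phi(14) = 6; the order divides phi(n).
Divisors of 6: 1, 2, 3, 6
Repeated squaring mod 14: 23^1 = 9, 23^2 = 11, 23^4 = 9
Test divisors in increasing order:
  k=1: 23^1 = 9 mod 14
  k=2: 23^2 = 11 mod 14
  k=3: 23^3 = 11 * 9 = 1 mod 14  <- first divisor giving 1
Order = 3

3


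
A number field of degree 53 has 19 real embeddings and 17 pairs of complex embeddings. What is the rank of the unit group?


By Dirichlet's unit theorem:
rank = r1 + r2 - 1
= 19 + 17 - 1
= 35

35


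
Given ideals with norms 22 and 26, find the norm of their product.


N(IJ) = N(I) * N(J)
= 22 * 26
= 572

572


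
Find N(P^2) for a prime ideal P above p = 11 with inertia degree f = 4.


N(P^a) = p^(a*f)
= 11^(2*4)
= 11^8
= 214358881

214358881


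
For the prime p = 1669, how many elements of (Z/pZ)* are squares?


For prime p, the number of non-zero quadratic residues is (p-1)/2.
= (1669-1)/2
= 834

834


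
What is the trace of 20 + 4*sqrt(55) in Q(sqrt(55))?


Tr(a + b*sqrt(d)) = (a + b*sqrt(d)) + (a - b*sqrt(d)) = 2a
= 2 * (20)
= 40

40


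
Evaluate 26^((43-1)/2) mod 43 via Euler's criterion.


p = 43 is prime and the exponent is (p-1)/2 = 21, so by Euler's criterion 26^21 = (26/43) = +1 or -1 mod 43.
Compute by square-and-multiply:
  21 = 16 + 4 + 1 (binary 10101)
  Repeated squaring mod 43: 26^1 = 26, 26^2 = 31, 26^4 = 15, 26^8 = 10, 26^16 = 14
  26^21 = 26^16 * 26^4 * 26^1 = 14 * 15 * 26 mod 43
    14 * 15 = 210 = 38 mod 43
    38 * 26 = 988 = 42 mod 43
  26^21 = 42 mod 43
Result 42 = p - 1 = -1 mod 43: 26 is a quadratic non-residue mod 43. As a residue in [0, p-1] the value is 42.
26^21 mod 43 = 42

42


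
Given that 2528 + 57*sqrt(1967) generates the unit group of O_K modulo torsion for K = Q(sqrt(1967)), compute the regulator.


epsilon = 2528 + 57*sqrt(1967)
= 5055.9998
R = ln(5055.9998)
= 8.5283

8.5283


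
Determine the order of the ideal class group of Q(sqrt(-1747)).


K = Q(sqrt(-1747)). d mod 4 = 1, so D = disc(K) = d = -1747
h(K) equals the number of primitive reduced positive-definite forms (a, b, c) = a*x^2 + b*x*y + c*y^2 with b^2 - 4ac = D,
where reduced means |b| <= a <= c, with b >= 0 whenever |b| = a or a = c, and primitive means gcd(a, b, c) = 1.
Reduced forces 3a^2 <= |D| = 1747, so 1 <= a <= 24; b must have the parity of D, and c = (b^2 - D)/(4a) must be an integer >= a.
Enumerate a = 1..24, b in [-a, a]:
  a=1: (1, 1, 437)  [1]
  a=2..16: none
  a=17: (17, -15, 29), (17, 15, 29)  [2]
  a=18: none
  a=19: (19, -1, 23), (19, 1, 23)  [2]
  a=20..24: none
Total reduced forms: 1 + 2 + 2 = 5
h = 5

5


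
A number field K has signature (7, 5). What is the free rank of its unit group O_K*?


By Dirichlet's unit theorem:
rank = r1 + r2 - 1
= 7 + 5 - 1
= 11

11


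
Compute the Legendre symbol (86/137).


p = 137 is prime, so compute (86/137) with the reciprocity algorithm (Jacobi-symbol steps: pull out 2s via (2/n), flip via reciprocity, reduce):
  pull out 2: (2/137) = +1  (since 137 mod 8 = 1)
  reciprocity: (43/137) -> +(137/43)
  reduce: (8/43)
  pull out 2: (2/43) = -1  (since 43 mod 8 = 3)
  pull out 2: (2/43) = -1  (since 43 mod 8 = 3)
  pull out 2: (2/43) = -1  (since 43 mod 8 = 3)
  (1/43) = 1
Product of signs = -1
(86/137) = -1

-1


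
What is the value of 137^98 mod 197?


p = 197 is prime and the exponent is (p-1)/2 = 98, so by Euler's criterion 137^98 = (137/197) = +1 or -1 mod 197.
Compute by square-and-multiply:
  98 = 64 + 32 + 2 (binary 1100010)
  Repeated squaring mod 197: 137^1 = 137, 137^2 = 54, 137^4 = 158, 137^8 = 142, 137^16 = 70, 137^32 = 172, 137^64 = 34
  137^98 = 137^64 * 137^32 * 137^2 = 34 * 172 * 54 mod 197
    34 * 172 = 5848 = 135 mod 197
    135 * 54 = 7290 = 1 mod 197
  137^98 = 1 mod 197
Result 1: 137 is a quadratic residue mod 197.
137^98 mod 197 = 1

1


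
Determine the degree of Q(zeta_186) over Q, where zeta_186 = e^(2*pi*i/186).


The degree equals Euler's totient phi(186).
186 = 2 * 3 * 31
phi(186) = 60

60


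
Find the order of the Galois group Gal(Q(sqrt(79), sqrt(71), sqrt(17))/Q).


The 3 square roots of distinct primes are multiplicatively independent over Q,
so [K:Q] = 2^3 and Gal(K/Q) is isomorphic to (Z/2Z)^3.
|Gal| = 2^3 = 8

8


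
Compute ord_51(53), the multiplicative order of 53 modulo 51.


We want ord_51(53), the smallest k >= 1 with 53^k = 1 mod 51.
n = 51 = 3 * 17, phi(51) = 32; the order divides phi(n).
Divisors of 32: 1, 2, 4, 8, 16, 32
Repeated squaring mod 51: 53^1 = 2, 53^2 = 4, 53^4 = 16, 53^8 = 1, 53^16 = 1, 53^32 = 1
Test divisors in increasing order:
  k=1: 53^1 = 2 mod 51
  k=2: 53^2 = 4 mod 51
  k=4: 53^4 = 16 mod 51
  k=8: 53^8 = 1 mod 51  <- first divisor giving 1
Order = 8

8


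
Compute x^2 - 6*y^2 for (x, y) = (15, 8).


x^2 - d*y^2
= 15^2 - 6*8^2
= 225 - 384
= -159

-159


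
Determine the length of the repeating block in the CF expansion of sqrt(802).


Run the CF algorithm for sqrt(802).
a_0 = floor(sqrt(802)) = 28; set m_0=0, q_0=1.
Recurrence: m' = q*a - m,  q' = (d - m'^2)/q,  a' = floor((a_0 + m')/q').
  step 1: m=28, q=18, a=3
  step 2: m=26, q=7, a=7
  step 3: m=23, q=39, a=1
  step 4: m=16, q=14, a=3
  step 5: m=26, q=9, a=6
  step 6: m=28, q=2, a=28
  step 7: m=28, q=9, a=6
  step 8: m=26, q=14, a=3
  step 9: m=16, q=39, a=1
  step 10: m=23, q=7, a=7
  step 11: m=26, q=18, a=3
  step 12: m=28, q=1, a=56
a_12 = 2*a_0 = 56, so the period closes here.
sqrt(802) = [28; 3, 7, 1, 3, 6, 28, 6, 3, 1, 7, 3, 56]
Period length = 12

12


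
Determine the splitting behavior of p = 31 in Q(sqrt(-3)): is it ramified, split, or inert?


K = Q(sqrt(-3)). Since d mod 4 = 1, disc(K) = -3.
Check p | disc: -3 mod 31 = 28.
p does not divide disc. Compute Legendre symbol (d/p):
28^((31-1)/2) mod 31 = 1
(d/p) = 1, so p splits: (p) = P*P' with e=1, f=1, g=2.
Therefore p is split.

split


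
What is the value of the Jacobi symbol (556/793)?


Compute (556/793) via quadratic reciprocity:
  pull out 2: (2/793) = +1  (since 793 mod 8 = 1)
  pull out 2: (2/793) = +1  (since 793 mod 8 = 1)
  reciprocity: (139/793) -> +(793/139)
  reduce: (98/139)
  pull out 2: (2/139) = -1  (since 139 mod 8 = 3)
  reciprocity: (49/139) -> +(139/49)
  reduce: (41/49)
  reciprocity: (41/49) -> +(49/41)
  reduce: (8/41)
  pull out 2: (2/41) = +1  (since 41 mod 8 = 1)
  pull out 2: (2/41) = +1  (since 41 mod 8 = 1)
  pull out 2: (2/41) = +1  (since 41 mod 8 = 1)
  (1/41) = 1
Product of signs = -1

-1


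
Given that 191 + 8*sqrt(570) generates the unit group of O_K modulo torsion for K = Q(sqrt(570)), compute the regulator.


epsilon = 191 + 8*sqrt(570)
= 381.9974
R = ln(381.9974)
= 5.9454

5.9454


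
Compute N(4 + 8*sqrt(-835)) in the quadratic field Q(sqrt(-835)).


N(a + b*sqrt(d)) = a^2 - d*b^2
= (4)^2 - (-835)*(8)^2
= 16 + 53440
= 53456

53456


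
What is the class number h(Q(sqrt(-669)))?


K = Q(sqrt(-669)). d mod 4 = 3, so D = disc(K) = 4d = -2676
h(K) equals the number of primitive reduced positive-definite forms (a, b, c) = a*x^2 + b*x*y + c*y^2 with b^2 - 4ac = D,
where reduced means |b| <= a <= c, with b >= 0 whenever |b| = a or a = c, and primitive means gcd(a, b, c) = 1.
Reduced forces 3a^2 <= |D| = 2676, so 1 <= a <= 29; b must have the parity of D, and c = (b^2 - D)/(4a) must be an integer >= a.
Enumerate a = 1..29, b in [-a, a]:
  a=1: (1, 0, 669)  [1]
  a=2: (2, 2, 335)  [1]
  a=3: (3, 0, 223)  [1]
  a=4: none
  a=5: (5, -2, 134), (5, 2, 134)  [2]
  a=6: (6, 6, 113)  [1]
  a=7..9: none
  a=10: (10, -2, 67), (10, 2, 67)  [2]
  a=11..14: none
  a=15: (15, -12, 47), (15, 12, 47)  [2]
  a=16..24: none
  a=25: (25, -18, 30), (25, 18, 30)  [2]
  a=26..29: none
Total reduced forms: 1 + 1 + 1 + 2 + 1 + 2 + 2 + 2 = 12
h = 12

12


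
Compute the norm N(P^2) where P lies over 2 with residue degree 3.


N(P^a) = p^(a*f)
= 2^(2*3)
= 2^6
= 64

64


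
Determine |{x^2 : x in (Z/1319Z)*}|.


For prime p, the number of non-zero quadratic residues is (p-1)/2.
= (1319-1)/2
= 659

659


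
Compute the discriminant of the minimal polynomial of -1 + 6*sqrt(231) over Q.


The element -1 + 6*sqrt(231) has minimal polynomial:
x^2 + 2*x - 8315
Discriminant = (2)^2 - 4*(-8315)
= 4 + 33260
= 33264

33264


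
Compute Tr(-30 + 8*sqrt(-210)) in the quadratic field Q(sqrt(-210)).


Tr(a + b*sqrt(d)) = (a + b*sqrt(d)) + (a - b*sqrt(d)) = 2a
= 2 * (-30)
= -60

-60


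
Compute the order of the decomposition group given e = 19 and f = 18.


|D_P| = e * f
= 19 * 18
= 342

342


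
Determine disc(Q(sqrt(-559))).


For K = Q(sqrt(d)) with d squarefree: disc(K) = d if d = 1 mod 4, and disc(K) = 4d if d = 2 or 3 mod 4.
Here d = -559, and d mod 4 = 1.
d = 1 mod 4 (O_K = Z[(1+sqrt(d))/2]), so disc(K) = d = -559

-559


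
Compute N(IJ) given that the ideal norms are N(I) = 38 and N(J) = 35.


N(IJ) = N(I) * N(J)
= 38 * 35
= 1330

1330


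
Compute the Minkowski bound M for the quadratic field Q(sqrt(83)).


d = 83, d mod 4 = 3, so disc(K) = 4d = 332; |disc(K)| = 332
Real quadratic field, so n = 2, s = r2 = 0, r1 = 2
M = (n!/n^n) * (4/pi)^s * sqrt(|disc(K)|) = (2!/2^2) * (4/pi)^0 * sqrt(332)
= 0.5 * 1.000000 * 18.220867
= 9.1104

9.1104


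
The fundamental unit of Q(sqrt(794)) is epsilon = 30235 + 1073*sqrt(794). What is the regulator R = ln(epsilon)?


epsilon = 30235 + 1073*sqrt(794)
= 60470.0000
R = ln(60470.0000)
= 11.0099

11.0099


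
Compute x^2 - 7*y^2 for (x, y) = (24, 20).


x^2 - d*y^2
= 24^2 - 7*20^2
= 576 - 2800
= -2224

-2224


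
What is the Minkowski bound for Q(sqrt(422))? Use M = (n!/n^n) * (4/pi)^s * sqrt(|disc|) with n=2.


d = 422, d mod 4 = 2, so disc(K) = 4d = 1688; |disc(K)| = 1688
Real quadratic field, so n = 2, s = r2 = 0, r1 = 2
M = (n!/n^n) * (4/pi)^s * sqrt(|disc(K)|) = (2!/2^2) * (4/pi)^0 * sqrt(1688)
= 0.5 * 1.000000 * 41.085277
= 20.5426

20.5426


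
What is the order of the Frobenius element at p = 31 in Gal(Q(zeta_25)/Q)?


The Frobenius at p in Gal(Q(zeta_n)/Q) = (Z/nZ)* is the class of p, so its order is ord_25(31), the smallest k >= 1 with 31^k = 1 mod 25.
n = 25 = 5^2, phi(25) = 20; the order divides phi(n).
Divisors of 20: 1, 2, 4, 5, 10, 20
Repeated squaring mod 25: 31^1 = 6, 31^2 = 11, 31^4 = 21, 31^8 = 16, 31^16 = 6
Test divisors in increasing order:
  k=1: 31^1 = 6 mod 25
  k=2: 31^2 = 11 mod 25
  k=4: 31^4 = 21 mod 25
  k=5: 31^5 = 21 * 6 = 1 mod 25  <- first divisor giving 1
Order = 5

5


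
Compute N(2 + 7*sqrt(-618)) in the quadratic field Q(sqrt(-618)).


N(a + b*sqrt(d)) = a^2 - d*b^2
= (2)^2 - (-618)*(7)^2
= 4 + 30282
= 30286

30286


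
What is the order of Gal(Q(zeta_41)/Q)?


|Gal(Q(zeta_41)/Q)| = phi(41)
= 40

40


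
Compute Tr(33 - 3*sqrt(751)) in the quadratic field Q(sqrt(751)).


Tr(a + b*sqrt(d)) = (a + b*sqrt(d)) + (a - b*sqrt(d)) = 2a
= 2 * (33)
= 66

66


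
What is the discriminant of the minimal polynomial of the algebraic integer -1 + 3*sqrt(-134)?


The element -1 + 3*sqrt(-134) has minimal polynomial:
x^2 + 2*x + 1207
Discriminant = (2)^2 - 4*(1207)
= 4 - 4828
= -4824

-4824


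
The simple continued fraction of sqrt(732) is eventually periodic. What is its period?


Run the CF algorithm for sqrt(732).
a_0 = floor(sqrt(732)) = 27; set m_0=0, q_0=1.
Recurrence: m' = q*a - m,  q' = (d - m'^2)/q,  a' = floor((a_0 + m')/q').
  step 1: m=27, q=3, a=18
  step 2: m=27, q=1, a=54
a_2 = 2*a_0 = 54, so the period closes here.
sqrt(732) = [27; 18, 54]
Period length = 2

2


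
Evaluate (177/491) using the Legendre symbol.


p = 491 is prime, so compute (177/491) with the reciprocity algorithm (Jacobi-symbol steps: pull out 2s via (2/n), flip via reciprocity, reduce):
  reciprocity: (177/491) -> +(491/177)
  reduce: (137/177)
  reciprocity: (137/177) -> +(177/137)
  reduce: (40/137)
  pull out 2: (2/137) = +1  (since 137 mod 8 = 1)
  pull out 2: (2/137) = +1  (since 137 mod 8 = 1)
  pull out 2: (2/137) = +1  (since 137 mod 8 = 1)
  reciprocity: (5/137) -> +(137/5)
  reduce: (2/5)
  pull out 2: (2/5) = -1  (since 5 mod 8 = 5)
  (1/5) = 1
Product of signs = -1
(177/491) = -1

-1


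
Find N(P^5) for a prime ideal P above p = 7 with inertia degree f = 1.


N(P^a) = p^(a*f)
= 7^(5*1)
= 7^5
= 16807

16807


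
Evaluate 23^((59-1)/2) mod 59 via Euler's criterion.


p = 59 is prime and the exponent is (p-1)/2 = 29, so by Euler's criterion 23^29 = (23/59) = +1 or -1 mod 59.
Compute by square-and-multiply:
  29 = 16 + 8 + 4 + 1 (binary 11101)
  Repeated squaring mod 59: 23^1 = 23, 23^2 = 57, 23^4 = 4, 23^8 = 16, 23^16 = 20
  23^29 = 23^16 * 23^8 * 23^4 * 23^1 = 20 * 16 * 4 * 23 mod 59
    20 * 16 = 320 = 25 mod 59
    25 * 4 = 100 = 41 mod 59
    41 * 23 = 943 = 58 mod 59
  23^29 = 58 mod 59
Result 58 = p - 1 = -1 mod 59: 23 is a quadratic non-residue mod 59. As a residue in [0, p-1] the value is 58.
23^29 mod 59 = 58

58


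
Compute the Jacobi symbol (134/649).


Compute (134/649) via quadratic reciprocity:
  pull out 2: (2/649) = +1  (since 649 mod 8 = 1)
  reciprocity: (67/649) -> +(649/67)
  reduce: (46/67)
  pull out 2: (2/67) = -1  (since 67 mod 8 = 3)
  reciprocity: (23/67) -> -(67/23)
  reduce: (21/23)
  reciprocity: (21/23) -> +(23/21)
  reduce: (2/21)
  pull out 2: (2/21) = -1  (since 21 mod 8 = 5)
  (1/21) = 1
Product of signs = -1

-1


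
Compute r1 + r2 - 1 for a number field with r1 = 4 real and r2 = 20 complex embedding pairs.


By Dirichlet's unit theorem:
rank = r1 + r2 - 1
= 4 + 20 - 1
= 23

23


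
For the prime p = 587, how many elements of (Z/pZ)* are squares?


For prime p, the number of non-zero quadratic residues is (p-1)/2.
= (587-1)/2
= 293

293


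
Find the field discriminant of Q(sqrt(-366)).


For K = Q(sqrt(d)) with d squarefree: disc(K) = d if d = 1 mod 4, and disc(K) = 4d if d = 2 or 3 mod 4.
Here d = -366, and d mod 4 = 2.
d = 2 mod 4, not 1 (O_K = Z[sqrt(d)]), so disc(K) = 4d = 4 * (-366) = -1464

-1464


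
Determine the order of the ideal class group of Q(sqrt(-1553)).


K = Q(sqrt(-1553)). d mod 4 = 3, so D = disc(K) = 4d = -6212
h(K) equals the number of primitive reduced positive-definite forms (a, b, c) = a*x^2 + b*x*y + c*y^2 with b^2 - 4ac = D,
where reduced means |b| <= a <= c, with b >= 0 whenever |b| = a or a = c, and primitive means gcd(a, b, c) = 1.
Reduced forces 3a^2 <= |D| = 6212, so 1 <= a <= 45; b must have the parity of D, and c = (b^2 - D)/(4a) must be an integer >= a.
Enumerate a = 1..45, b in [-a, a]:
  a=1: (1, 0, 1553)  [1]
  a=2: (2, 2, 777)  [1]
  a=3: (3, -2, 518), (3, 2, 518)  [2]
  a=4..5: none
  a=6: (6, -2, 259), (6, 2, 259)  [2]
  a=7: (7, -2, 222), (7, 2, 222)  [2]
  a=8: none
  a=9: (9, -4, 173), (9, 4, 173)  [2]
  a=10: none
  a=11: (11, -6, 142), (11, 6, 142)  [2]
  a=12..13: none
  a=14: (14, -2, 111), (14, 2, 111)  [2]
  a=15..17: none
  a=18: (18, -14, 89), (18, 14, 89)  [2]
  a=19: (19, -18, 86), (19, 18, 86)  [2]
  a=20: none
  a=21: (21, -16, 77), (21, -2, 74), (21, 2, 74), (21, 16, 77)  [4]
  a=22: (22, -6, 71), (22, 6, 71)  [2]
  a=23..26: none
  a=27: (27, -22, 62), (27, 22, 62)  [2]
  a=28: none
  a=29: (29, -20, 57), (29, 20, 57)  [2]
  a=30: none
  a=31: (31, -22, 54), (31, 22, 54)  [2]
  a=32: none
  a=33: (33, -28, 53), (33, -16, 49), (33, 16, 49), (33, 28, 53)  [4]
  a=34..36: none
  a=37: (37, -2, 42), (37, 2, 42)  [2]
  a=38: (38, -18, 43), (38, 18, 43)  [2]
  a=39..40: none
  a=41: (41, -26, 42), (41, 26, 42)  [2]
  a=42..45: none
Total reduced forms: 1 + 1 + 2 + 2 + 2 + 2 + 2 + 2 + 2 + 2 + 4 + 2 + 2 + 2 + 2 + 4 + 2 + 2 + 2 = 40
h = 40

40


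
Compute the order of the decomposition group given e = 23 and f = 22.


|D_P| = e * f
= 23 * 22
= 506

506


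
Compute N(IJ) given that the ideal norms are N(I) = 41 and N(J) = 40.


N(IJ) = N(I) * N(J)
= 41 * 40
= 1640

1640


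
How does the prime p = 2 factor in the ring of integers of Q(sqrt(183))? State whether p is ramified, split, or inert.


K = Q(sqrt(183)). Since d mod 4 = 3, disc(K) = 732.
Check p | disc: 732 mod 2 = 0.
p divides disc, so p ramifies: (p) = P^2 with e=2, f=1, g=1.
Therefore p is ramified.

ramified


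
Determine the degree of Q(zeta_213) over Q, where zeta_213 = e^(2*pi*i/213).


The degree equals Euler's totient phi(213).
213 = 3 * 71
phi(213) = 140

140


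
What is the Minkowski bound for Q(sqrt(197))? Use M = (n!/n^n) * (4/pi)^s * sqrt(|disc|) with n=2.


d = 197, d mod 4 = 1, so disc(K) = d = 197; |disc(K)| = 197
Real quadratic field, so n = 2, s = r2 = 0, r1 = 2
M = (n!/n^n) * (4/pi)^s * sqrt(|disc(K)|) = (2!/2^2) * (4/pi)^0 * sqrt(197)
= 0.5 * 1.000000 * 14.035669
= 7.0178

7.0178


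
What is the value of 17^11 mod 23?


p = 23 is prime and the exponent is (p-1)/2 = 11, so by Euler's criterion 17^11 = (17/23) = +1 or -1 mod 23.
Compute by square-and-multiply:
  11 = 8 + 2 + 1 (binary 1011)
  Repeated squaring mod 23: 17^1 = 17, 17^2 = 13, 17^4 = 8, 17^8 = 18
  17^11 = 17^8 * 17^2 * 17^1 = 18 * 13 * 17 mod 23
    18 * 13 = 234 = 4 mod 23
    4 * 17 = 68 = 22 mod 23
  17^11 = 22 mod 23
Result 22 = p - 1 = -1 mod 23: 17 is a quadratic non-residue mod 23. As a residue in [0, p-1] the value is 22.
17^11 mod 23 = 22

22


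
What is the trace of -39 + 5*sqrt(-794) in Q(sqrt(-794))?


Tr(a + b*sqrt(d)) = (a + b*sqrt(d)) + (a - b*sqrt(d)) = 2a
= 2 * (-39)
= -78

-78


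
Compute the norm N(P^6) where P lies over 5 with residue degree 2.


N(P^a) = p^(a*f)
= 5^(6*2)
= 5^12
= 244140625

244140625


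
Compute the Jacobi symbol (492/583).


Compute (492/583) via quadratic reciprocity:
  pull out 2: (2/583) = +1  (since 583 mod 8 = 7)
  pull out 2: (2/583) = +1  (since 583 mod 8 = 7)
  reciprocity: (123/583) -> -(583/123)
  reduce: (91/123)
  reciprocity: (91/123) -> -(123/91)
  reduce: (32/91)
  pull out 2: (2/91) = -1  (since 91 mod 8 = 3)
  pull out 2: (2/91) = -1  (since 91 mod 8 = 3)
  pull out 2: (2/91) = -1  (since 91 mod 8 = 3)
  pull out 2: (2/91) = -1  (since 91 mod 8 = 3)
  pull out 2: (2/91) = -1  (since 91 mod 8 = 3)
  (1/91) = 1
Product of signs = -1

-1


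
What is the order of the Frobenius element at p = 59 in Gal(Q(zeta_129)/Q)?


The Frobenius at p in Gal(Q(zeta_n)/Q) = (Z/nZ)* is the class of p, so its order is ord_129(59), the smallest k >= 1 with 59^k = 1 mod 129.
n = 129 = 3 * 43, phi(129) = 84; the order divides phi(n).
Divisors of 84: 1, 2, 3, 4, 6, 7, 12, 14, 21, 28, 42, 84
Repeated squaring mod 129: 59^1 = 59, 59^2 = 127, 59^4 = 4, 59^8 = 16, 59^16 = 127, 59^32 = 4, 59^64 = 16
Test divisors in increasing order:
  k=1: 59^1 = 59 mod 129
  k=2: 59^2 = 127 mod 129
  k=3: 59^3 = 127 * 59 = 11 mod 129
  k=4: 59^4 = 4 mod 129
  k=6: 59^6 = 4 * 127 = 121 mod 129
  k=7: 59^7 = 4 * 127 * 59 = 44 mod 129
  k=12: 59^12 = 16 * 4 = 64 mod 129
  k=14: 59^14 = 16 * 4 * 127 = 1 mod 129  <- first divisor giving 1
Order = 14

14


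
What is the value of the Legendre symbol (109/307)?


p = 307 is prime, so compute (109/307) with the reciprocity algorithm (Jacobi-symbol steps: pull out 2s via (2/n), flip via reciprocity, reduce):
  reciprocity: (109/307) -> +(307/109)
  reduce: (89/109)
  reciprocity: (89/109) -> +(109/89)
  reduce: (20/89)
  pull out 2: (2/89) = +1  (since 89 mod 8 = 1)
  pull out 2: (2/89) = +1  (since 89 mod 8 = 1)
  reciprocity: (5/89) -> +(89/5)
  reduce: (4/5)
  pull out 2: (2/5) = -1  (since 5 mod 8 = 5)
  pull out 2: (2/5) = -1  (since 5 mod 8 = 5)
  (1/5) = 1
Product of signs = 1
(109/307) = 1

1


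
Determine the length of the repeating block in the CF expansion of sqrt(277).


Run the CF algorithm for sqrt(277).
a_0 = floor(sqrt(277)) = 16; set m_0=0, q_0=1.
Recurrence: m' = q*a - m,  q' = (d - m'^2)/q,  a' = floor((a_0 + m')/q').
  step 1: m=16, q=21, a=1
  step 2: m=5, q=12, a=1
  step 3: m=7, q=19, a=1
  step 4: m=12, q=7, a=4
  step 5: m=16, q=3, a=10
  step 6: m=14, q=27, a=1
  step 7: m=13, q=4, a=7
  step 8: m=15, q=13, a=2
  step 9: m=11, q=12, a=2
  step 10: m=13, q=9, a=3
  step 11: m=14, q=9, a=3
  step 12: m=13, q=12, a=2
  step 13: m=11, q=13, a=2
  step 14: m=15, q=4, a=7
  step 15: m=13, q=27, a=1
  step 16: m=14, q=3, a=10
  step 17: m=16, q=7, a=4
  step 18: m=12, q=19, a=1
  step 19: m=7, q=12, a=1
  step 20: m=5, q=21, a=1
  step 21: m=16, q=1, a=32
a_21 = 2*a_0 = 32, so the period closes here.
sqrt(277) = [16; 1, 1, 1, 4, 10, 1, 7, 2, 2, 3, 3, 2, 2, 7, 1, 10, 4, 1, 1, 1, 32]
Period length = 21

21


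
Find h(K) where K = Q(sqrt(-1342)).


K = Q(sqrt(-1342)). d mod 4 = 2, so D = disc(K) = 4d = -5368
h(K) equals the number of primitive reduced positive-definite forms (a, b, c) = a*x^2 + b*x*y + c*y^2 with b^2 - 4ac = D,
where reduced means |b| <= a <= c, with b >= 0 whenever |b| = a or a = c, and primitive means gcd(a, b, c) = 1.
Reduced forces 3a^2 <= |D| = 5368, so 1 <= a <= 42; b must have the parity of D, and c = (b^2 - D)/(4a) must be an integer >= a.
Enumerate a = 1..42, b in [-a, a]:
  a=1: (1, 0, 1342)  [1]
  a=2: (2, 0, 671)  [1]
  a=3..6: none
  a=7: (7, -6, 193), (7, 6, 193)  [2]
  a=8..10: none
  a=11: (11, 0, 122)  [1]
  a=12: none
  a=13: (13, -12, 106), (13, 12, 106)  [2]
  a=14: (14, -8, 97), (14, 8, 97)  [2]
  a=15..16: none
  a=17: (17, -2, 79), (17, 2, 79)  [2]
  a=18: none
  a=19: (19, -16, 74), (19, 16, 74)  [2]
  a=20..21: none
  a=22: (22, 0, 61)  [1]
  a=23..25: none
  a=26: (26, -12, 53), (26, 12, 53)  [2]
  a=27..33: none
  a=34: (34, -32, 47), (34, 32, 47)  [2]
  a=35..36: none
  a=37: (37, -16, 38), (37, 16, 38)  [2]
  a=38..42: none
Total reduced forms: 1 + 1 + 2 + 1 + 2 + 2 + 2 + 2 + 1 + 2 + 2 + 2 = 20
h = 20

20


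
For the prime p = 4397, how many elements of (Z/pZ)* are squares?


For prime p, the number of non-zero quadratic residues is (p-1)/2.
= (4397-1)/2
= 2198

2198


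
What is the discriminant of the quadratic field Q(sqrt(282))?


For K = Q(sqrt(d)) with d squarefree: disc(K) = d if d = 1 mod 4, and disc(K) = 4d if d = 2 or 3 mod 4.
Here d = 282, and d mod 4 = 2.
d = 2 mod 4, not 1 (O_K = Z[sqrt(d)]), so disc(K) = 4d = 4 * (282) = 1128

1128


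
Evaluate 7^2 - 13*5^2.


x^2 - d*y^2
= 7^2 - 13*5^2
= 49 - 325
= -276

-276


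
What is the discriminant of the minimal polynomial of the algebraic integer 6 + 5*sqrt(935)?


The element 6 + 5*sqrt(935) has minimal polynomial:
x^2 - 12*x - 23339
Discriminant = (-12)^2 - 4*(-23339)
= 144 + 93356
= 93500

93500


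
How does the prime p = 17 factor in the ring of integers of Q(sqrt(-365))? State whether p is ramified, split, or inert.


K = Q(sqrt(-365)). Since d mod 4 = 3, disc(K) = -1460.
Check p | disc: -1460 mod 17 = 2.
p does not divide disc. Compute Legendre symbol (d/p):
9^((17-1)/2) mod 17 = 1
(d/p) = 1, so p splits: (p) = P*P' with e=1, f=1, g=2.
Therefore p is split.

split


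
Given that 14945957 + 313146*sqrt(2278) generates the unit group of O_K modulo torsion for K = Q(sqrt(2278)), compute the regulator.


epsilon = 14945957 + 313146*sqrt(2278)
= 2.9892e+07
R = ln(2.9892e+07)
= 17.2131

17.2131


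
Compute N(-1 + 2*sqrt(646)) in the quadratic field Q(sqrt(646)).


N(a + b*sqrt(d)) = a^2 - d*b^2
= (-1)^2 - (646)*(2)^2
= 1 - 2584
= -2583

-2583


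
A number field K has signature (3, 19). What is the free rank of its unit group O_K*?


By Dirichlet's unit theorem:
rank = r1 + r2 - 1
= 3 + 19 - 1
= 21

21


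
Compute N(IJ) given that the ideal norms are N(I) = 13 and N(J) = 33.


N(IJ) = N(I) * N(J)
= 13 * 33
= 429

429


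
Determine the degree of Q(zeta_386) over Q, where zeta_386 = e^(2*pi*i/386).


The degree equals Euler's totient phi(386).
386 = 2 * 193
phi(386) = 192

192


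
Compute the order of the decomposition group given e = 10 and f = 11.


|D_P| = e * f
= 10 * 11
= 110

110


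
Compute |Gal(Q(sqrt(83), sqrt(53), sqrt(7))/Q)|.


The 3 square roots of distinct primes are multiplicatively independent over Q,
so [K:Q] = 2^3 and Gal(K/Q) is isomorphic to (Z/2Z)^3.
|Gal| = 2^3 = 8

8


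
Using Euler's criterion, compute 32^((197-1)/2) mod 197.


p = 197 is prime and the exponent is (p-1)/2 = 98, so by Euler's criterion 32^98 = (32/197) = +1 or -1 mod 197.
Compute by square-and-multiply:
  98 = 64 + 32 + 2 (binary 1100010)
  Repeated squaring mod 197: 32^1 = 32, 32^2 = 39, 32^4 = 142, 32^8 = 70, 32^16 = 172, 32^32 = 34, 32^64 = 171
  32^98 = 32^64 * 32^32 * 32^2 = 171 * 34 * 39 mod 197
    171 * 34 = 5814 = 101 mod 197
    101 * 39 = 3939 = 196 mod 197
  32^98 = 196 mod 197
Result 196 = p - 1 = -1 mod 197: 32 is a quadratic non-residue mod 197. As a residue in [0, p-1] the value is 196.
32^98 mod 197 = 196

196


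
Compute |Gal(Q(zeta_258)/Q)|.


|Gal(Q(zeta_258)/Q)| = phi(258)
= 84

84


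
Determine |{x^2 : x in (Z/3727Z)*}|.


For prime p, the number of non-zero quadratic residues is (p-1)/2.
= (3727-1)/2
= 1863

1863


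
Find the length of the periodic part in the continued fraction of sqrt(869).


Run the CF algorithm for sqrt(869).
a_0 = floor(sqrt(869)) = 29; set m_0=0, q_0=1.
Recurrence: m' = q*a - m,  q' = (d - m'^2)/q,  a' = floor((a_0 + m')/q').
  step 1: m=29, q=28, a=2
  step 2: m=27, q=5, a=11
  step 3: m=28, q=17, a=3
  step 4: m=23, q=20, a=2
  step 5: m=17, q=29, a=1
  step 6: m=12, q=25, a=1
  step 7: m=13, q=28, a=1
  step 8: m=15, q=23, a=1
  step 9: m=8, q=35, a=1
  step 10: m=27, q=4, a=14
  step 11: m=29, q=7, a=8
  step 12: m=27, q=20, a=2
  step 13: m=13, q=35, a=1
  step 14: m=22, q=11, a=4
  step 15: m=22, q=35, a=1
  step 16: m=13, q=20, a=2
  step 17: m=27, q=7, a=8
  step 18: m=29, q=4, a=14
  step 19: m=27, q=35, a=1
  step 20: m=8, q=23, a=1
  step 21: m=15, q=28, a=1
  step 22: m=13, q=25, a=1
  step 23: m=12, q=29, a=1
  step 24: m=17, q=20, a=2
  step 25: m=23, q=17, a=3
  step 26: m=28, q=5, a=11
  step 27: m=27, q=28, a=2
  step 28: m=29, q=1, a=58
a_28 = 2*a_0 = 58, so the period closes here.
sqrt(869) = [29; 2, 11, 3, 2, 1, 1, 1, 1, 1, 14, 8, 2, 1, 4, 1, 2, 8, 14, 1, 1, 1, 1, 1, 2, 3, 11, 2, 58]
Period length = 28

28


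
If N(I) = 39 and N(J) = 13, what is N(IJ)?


N(IJ) = N(I) * N(J)
= 39 * 13
= 507

507


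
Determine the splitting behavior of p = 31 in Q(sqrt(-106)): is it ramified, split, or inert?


K = Q(sqrt(-106)). Since d mod 4 = 2, disc(K) = -424.
Check p | disc: -424 mod 31 = 10.
p does not divide disc. Compute Legendre symbol (d/p):
18^((31-1)/2) mod 31 = 1
(d/p) = 1, so p splits: (p) = P*P' with e=1, f=1, g=2.
Therefore p is split.

split


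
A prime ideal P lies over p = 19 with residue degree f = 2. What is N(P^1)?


N(P^a) = p^(a*f)
= 19^(1*2)
= 19^2
= 361

361


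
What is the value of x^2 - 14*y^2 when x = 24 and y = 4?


x^2 - d*y^2
= 24^2 - 14*4^2
= 576 - 224
= 352

352


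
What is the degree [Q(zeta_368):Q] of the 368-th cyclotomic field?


The degree equals Euler's totient phi(368).
368 = 2^4 * 23
phi(368) = 176

176


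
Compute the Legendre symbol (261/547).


p = 547 is prime, so compute (261/547) with the reciprocity algorithm (Jacobi-symbol steps: pull out 2s via (2/n), flip via reciprocity, reduce):
  reciprocity: (261/547) -> +(547/261)
  reduce: (25/261)
  reciprocity: (25/261) -> +(261/25)
  reduce: (11/25)
  reciprocity: (11/25) -> +(25/11)
  reduce: (3/11)
  reciprocity: (3/11) -> -(11/3)
  reduce: (2/3)
  pull out 2: (2/3) = -1  (since 3 mod 8 = 3)
  (1/3) = 1
Product of signs = 1
(261/547) = 1

1


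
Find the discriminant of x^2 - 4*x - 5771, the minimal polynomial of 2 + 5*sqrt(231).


The element 2 + 5*sqrt(231) has minimal polynomial:
x^2 - 4*x - 5771
Discriminant = (-4)^2 - 4*(-5771)
= 16 + 23084
= 23100

23100


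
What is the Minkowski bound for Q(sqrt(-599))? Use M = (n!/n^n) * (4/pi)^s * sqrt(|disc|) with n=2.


d = -599, d mod 4 = 1, so disc(K) = d = -599; |disc(K)| = 599
Imaginary quadratic field, so n = 2, s = r2 = 1, r1 = 0
M = (n!/n^n) * (4/pi)^s * sqrt(|disc(K)|) = (2!/2^2) * (4/pi)^1 * sqrt(599)
= 0.5 * 1.273240 * 24.474477
= 15.5809

15.5809


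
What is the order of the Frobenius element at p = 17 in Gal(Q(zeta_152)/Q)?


The Frobenius at p in Gal(Q(zeta_n)/Q) = (Z/nZ)* is the class of p, so its order is ord_152(17), the smallest k >= 1 with 17^k = 1 mod 152.
n = 152 = 2^3 * 19, phi(152) = 72; the order divides phi(n).
Divisors of 72: 1, 2, 3, 4, 6, 8, 9, 12, 18, 24, 36, 72
Repeated squaring mod 152: 17^1 = 17, 17^2 = 137, 17^4 = 73, 17^8 = 9, 17^16 = 81, 17^32 = 25, 17^64 = 17
Test divisors in increasing order:
  k=1: 17^1 = 17 mod 152
  k=2: 17^2 = 137 mod 152
  k=3: 17^3 = 137 * 17 = 49 mod 152
  k=4: 17^4 = 73 mod 152
  k=6: 17^6 = 73 * 137 = 121 mod 152
  k=8: 17^8 = 9 mod 152
  k=9: 17^9 = 9 * 17 = 1 mod 152  <- first divisor giving 1
Order = 9

9


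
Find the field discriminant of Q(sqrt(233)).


For K = Q(sqrt(d)) with d squarefree: disc(K) = d if d = 1 mod 4, and disc(K) = 4d if d = 2 or 3 mod 4.
Here d = 233, and d mod 4 = 1.
d = 1 mod 4 (O_K = Z[(1+sqrt(d))/2]), so disc(K) = d = 233

233


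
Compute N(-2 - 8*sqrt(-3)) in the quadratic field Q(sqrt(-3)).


N(a + b*sqrt(d)) = a^2 - d*b^2
= (-2)^2 - (-3)*(-8)^2
= 4 + 192
= 196

196


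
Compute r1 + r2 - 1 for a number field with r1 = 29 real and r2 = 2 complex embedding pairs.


By Dirichlet's unit theorem:
rank = r1 + r2 - 1
= 29 + 2 - 1
= 30

30


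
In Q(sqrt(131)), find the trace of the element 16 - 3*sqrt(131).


Tr(a + b*sqrt(d)) = (a + b*sqrt(d)) + (a - b*sqrt(d)) = 2a
= 2 * (16)
= 32

32


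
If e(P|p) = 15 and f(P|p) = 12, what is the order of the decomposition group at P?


|D_P| = e * f
= 15 * 12
= 180

180


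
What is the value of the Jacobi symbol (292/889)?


Compute (292/889) via quadratic reciprocity:
  pull out 2: (2/889) = +1  (since 889 mod 8 = 1)
  pull out 2: (2/889) = +1  (since 889 mod 8 = 1)
  reciprocity: (73/889) -> +(889/73)
  reduce: (13/73)
  reciprocity: (13/73) -> +(73/13)
  reduce: (8/13)
  pull out 2: (2/13) = -1  (since 13 mod 8 = 5)
  pull out 2: (2/13) = -1  (since 13 mod 8 = 5)
  pull out 2: (2/13) = -1  (since 13 mod 8 = 5)
  (1/13) = 1
Product of signs = -1

-1


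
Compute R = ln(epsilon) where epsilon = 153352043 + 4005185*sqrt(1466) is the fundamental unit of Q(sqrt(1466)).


epsilon = 153352043 + 4005185*sqrt(1466)
= 3.0670e+08
R = ln(3.0670e+08)
= 19.5414

19.5414


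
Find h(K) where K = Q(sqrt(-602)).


K = Q(sqrt(-602)). d mod 4 = 2, so D = disc(K) = 4d = -2408
h(K) equals the number of primitive reduced positive-definite forms (a, b, c) = a*x^2 + b*x*y + c*y^2 with b^2 - 4ac = D,
where reduced means |b| <= a <= c, with b >= 0 whenever |b| = a or a = c, and primitive means gcd(a, b, c) = 1.
Reduced forces 3a^2 <= |D| = 2408, so 1 <= a <= 28; b must have the parity of D, and c = (b^2 - D)/(4a) must be an integer >= a.
Enumerate a = 1..28, b in [-a, a]:
  a=1: (1, 0, 602)  [1]
  a=2: (2, 0, 301)  [1]
  a=3: (3, -2, 201), (3, 2, 201)  [2]
  a=4..5: none
  a=6: (6, -4, 101), (6, 4, 101)  [2]
  a=7: (7, 0, 86)  [1]
  a=8: none
  a=9: (9, -2, 67), (9, 2, 67)  [2]
  a=10: none
  a=11: (11, -10, 57), (11, 10, 57)  [2]
  a=12: none
  a=13: (13, -6, 47), (13, 6, 47)  [2]
  a=14: (14, 0, 43)  [1]
  a=15..17: none
  a=18: (18, -16, 37), (18, 16, 37)  [2]
  a=19: (19, -10, 33), (19, 10, 33)  [2]
  a=20: none
  a=21: (21, -14, 31), (21, 14, 31)  [2]
  a=22: (22, -12, 29), (22, 12, 29)  [2]
  a=23..25: none
  a=26: (26, -20, 27), (26, 20, 27)  [2]
  a=27..28: none
Total reduced forms: 1 + 1 + 2 + 2 + 1 + 2 + 2 + 2 + 1 + 2 + 2 + 2 + 2 + 2 = 24
h = 24

24


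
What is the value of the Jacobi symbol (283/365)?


Compute (283/365) via quadratic reciprocity:
  reciprocity: (283/365) -> +(365/283)
  reduce: (82/283)
  pull out 2: (2/283) = -1  (since 283 mod 8 = 3)
  reciprocity: (41/283) -> +(283/41)
  reduce: (37/41)
  reciprocity: (37/41) -> +(41/37)
  reduce: (4/37)
  pull out 2: (2/37) = -1  (since 37 mod 8 = 5)
  pull out 2: (2/37) = -1  (since 37 mod 8 = 5)
  (1/37) = 1
Product of signs = -1

-1


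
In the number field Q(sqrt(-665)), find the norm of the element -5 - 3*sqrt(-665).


N(a + b*sqrt(d)) = a^2 - d*b^2
= (-5)^2 - (-665)*(-3)^2
= 25 + 5985
= 6010

6010


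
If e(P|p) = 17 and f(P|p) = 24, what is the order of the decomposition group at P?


|D_P| = e * f
= 17 * 24
= 408

408


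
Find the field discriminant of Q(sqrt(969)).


For K = Q(sqrt(d)) with d squarefree: disc(K) = d if d = 1 mod 4, and disc(K) = 4d if d = 2 or 3 mod 4.
Here d = 969, and d mod 4 = 1.
d = 1 mod 4 (O_K = Z[(1+sqrt(d))/2]), so disc(K) = d = 969

969


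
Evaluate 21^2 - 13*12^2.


x^2 - d*y^2
= 21^2 - 13*12^2
= 441 - 1872
= -1431

-1431


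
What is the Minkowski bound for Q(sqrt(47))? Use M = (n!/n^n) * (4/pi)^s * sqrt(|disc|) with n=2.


d = 47, d mod 4 = 3, so disc(K) = 4d = 188; |disc(K)| = 188
Real quadratic field, so n = 2, s = r2 = 0, r1 = 2
M = (n!/n^n) * (4/pi)^s * sqrt(|disc(K)|) = (2!/2^2) * (4/pi)^0 * sqrt(188)
= 0.5 * 1.000000 * 13.711309
= 6.8557

6.8557


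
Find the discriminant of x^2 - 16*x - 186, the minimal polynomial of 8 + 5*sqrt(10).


The element 8 + 5*sqrt(10) has minimal polynomial:
x^2 - 16*x - 186
Discriminant = (-16)^2 - 4*(-186)
= 256 + 744
= 1000

1000


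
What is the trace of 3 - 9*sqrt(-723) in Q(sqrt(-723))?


Tr(a + b*sqrt(d)) = (a + b*sqrt(d)) + (a - b*sqrt(d)) = 2a
= 2 * (3)
= 6

6


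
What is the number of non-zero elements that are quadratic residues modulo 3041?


For prime p, the number of non-zero quadratic residues is (p-1)/2.
= (3041-1)/2
= 1520

1520


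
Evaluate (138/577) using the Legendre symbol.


p = 577 is prime, so compute (138/577) with the reciprocity algorithm (Jacobi-symbol steps: pull out 2s via (2/n), flip via reciprocity, reduce):
  pull out 2: (2/577) = +1  (since 577 mod 8 = 1)
  reciprocity: (69/577) -> +(577/69)
  reduce: (25/69)
  reciprocity: (25/69) -> +(69/25)
  reduce: (19/25)
  reciprocity: (19/25) -> +(25/19)
  reduce: (6/19)
  pull out 2: (2/19) = -1  (since 19 mod 8 = 3)
  reciprocity: (3/19) -> -(19/3)
  reduce: (1/3)
  (1/3) = 1
Product of signs = 1
(138/577) = 1

1


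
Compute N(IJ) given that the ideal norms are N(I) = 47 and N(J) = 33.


N(IJ) = N(I) * N(J)
= 47 * 33
= 1551

1551


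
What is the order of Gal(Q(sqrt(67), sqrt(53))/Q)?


The 2 square roots of distinct primes are multiplicatively independent over Q,
so [K:Q] = 2^2 and Gal(K/Q) is isomorphic to (Z/2Z)^2.
|Gal| = 2^2 = 4

4


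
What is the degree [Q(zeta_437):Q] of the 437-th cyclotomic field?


The degree equals Euler's totient phi(437).
437 = 19 * 23
phi(437) = 396

396


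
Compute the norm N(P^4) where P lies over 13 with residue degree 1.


N(P^a) = p^(a*f)
= 13^(4*1)
= 13^4
= 28561

28561


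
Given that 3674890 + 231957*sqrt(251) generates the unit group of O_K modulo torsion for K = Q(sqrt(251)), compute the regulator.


epsilon = 3674890 + 231957*sqrt(251)
= 7.3498e+06
R = ln(7.3498e+06)
= 15.8102

15.8102


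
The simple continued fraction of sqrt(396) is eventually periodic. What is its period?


Run the CF algorithm for sqrt(396).
a_0 = floor(sqrt(396)) = 19; set m_0=0, q_0=1.
Recurrence: m' = q*a - m,  q' = (d - m'^2)/q,  a' = floor((a_0 + m')/q').
  step 1: m=19, q=35, a=1
  step 2: m=16, q=4, a=8
  step 3: m=16, q=35, a=1
  step 4: m=19, q=1, a=38
a_4 = 2*a_0 = 38, so the period closes here.
sqrt(396) = [19; 1, 8, 1, 38]
Period length = 4

4
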